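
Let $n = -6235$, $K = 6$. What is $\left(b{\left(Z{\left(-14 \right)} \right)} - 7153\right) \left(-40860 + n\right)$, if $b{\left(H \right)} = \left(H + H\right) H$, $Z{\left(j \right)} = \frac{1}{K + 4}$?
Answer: $\frac{3368695931}{10} \approx 3.3687 \cdot 10^{8}$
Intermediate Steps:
$Z{\left(j \right)} = \frac{1}{10}$ ($Z{\left(j \right)} = \frac{1}{6 + 4} = \frac{1}{10}$)
$b{\left(H \right)} = 2 H^{2}$ ($b{\left(H \right)} = 2 H H = 2 H^{2}$)
$\left(b{\left(Z{\left(-14 \right)} \right)} - 7153\right) \left(-40860 + n\right) = \left(\frac{2}{100} - 7153\right) \left(-40860 - 6235\right) = \left(2 \cdot \frac{1}{100} - 7153\right) \left(-47095\right) = \left(\frac{1}{50} - 7153\right) \left(-47095\right) = \left(- \frac{357649}{50}\right) \left(-47095\right) = \frac{3368695931}{10}$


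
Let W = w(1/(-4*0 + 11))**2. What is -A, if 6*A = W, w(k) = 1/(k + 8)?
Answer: -121/47526 ≈ -0.0025460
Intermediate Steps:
w(k) = 1/(8 + k)
W = 121/7921 (W = (1/(8 + 1/(-4*0 + 11)))**2 = (1/(8 + 1/(0 + 11)))**2 = (1/(8 + 1/11))**2 = (1/(89/11))**2 = (11/89)**2 = 121/7921 ≈ 0.015276)
A = 121/47526 (A = (1/6)*(121/7921) = 121/47526 ≈ 0.0025460)
-A = -1*121/47526 = -121/47526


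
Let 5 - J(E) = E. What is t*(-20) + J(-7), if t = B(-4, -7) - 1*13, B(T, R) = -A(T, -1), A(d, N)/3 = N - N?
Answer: 272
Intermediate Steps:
A(d, N) = 0 (A(d, N) = 3*(N - N) = 3*0 = 0)
B(T, R) = 0 (B(T, R) = -1*0 = 0)
J(E) = 5 - E
t = -13 (t = 0 - 1*13 = 0 - 13 = -13)
t*(-20) + J(-7) = -13*(-20) + (5 - 1*(-7)) = 260 + (5 + 7) = 260 + 12 = 272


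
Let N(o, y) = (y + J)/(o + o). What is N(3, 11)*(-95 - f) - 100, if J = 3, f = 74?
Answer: -1483/3 ≈ -494.33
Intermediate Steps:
N(o, y) = (3 + y)/(2*o) (N(o, y) = (y + 3)/(o + o) = (3 + y)/((2*o)) = (3 + y)*(1/(2*o)) = (3 + y)/(2*o))
N(3, 11)*(-95 - f) - 100 = ((½)*(3 + 11)/3)*(-95 - 1*74) - 100 = ((½)*(⅓)*14)*(-95 - 74) - 100 = (7/3)*(-169) - 100 = -1183/3 - 100 = -1483/3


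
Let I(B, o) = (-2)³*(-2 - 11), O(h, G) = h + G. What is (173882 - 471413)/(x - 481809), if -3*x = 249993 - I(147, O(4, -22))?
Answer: 892593/1695316 ≈ 0.52651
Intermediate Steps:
O(h, G) = G + h
I(B, o) = 104 (I(B, o) = -8*(-13) = 104)
x = -249889/3 (x = -(249993 - 1*104)/3 = -(249993 - 104)/3 = -⅓*249889 = -249889/3 ≈ -83296.)
(173882 - 471413)/(x - 481809) = (173882 - 471413)/(-249889/3 - 481809) = -297531/(-1695316/3) = -297531*(-3/1695316) = 892593/1695316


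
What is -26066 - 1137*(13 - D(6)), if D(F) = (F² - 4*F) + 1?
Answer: -26066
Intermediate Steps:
D(F) = 1 + F² - 4*F
-26066 - 1137*(13 - D(6)) = -26066 - 1137*(13 - (1 + 6² - 4*6)) = -26066 - 1137*(13 - (1 + 36 - 24)) = -26066 - 1137*(13 - 1*13) = -26066 - 1137*(13 - 13) = -26066 - 1137*0 = -26066 + 0 = -26066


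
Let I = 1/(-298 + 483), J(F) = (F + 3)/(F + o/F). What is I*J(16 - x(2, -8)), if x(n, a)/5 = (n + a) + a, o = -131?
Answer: 7654/1344025 ≈ 0.0056948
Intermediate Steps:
x(n, a) = 5*n + 10*a (x(n, a) = 5*((n + a) + a) = 5*((a + n) + a) = 5*(n + 2*a) = 5*n + 10*a)
J(F) = (3 + F)/(F - 131/F) (J(F) = (F + 3)/(F - 131/F) = (3 + F)/(F - 131/F))
I = 1/185 ≈ 0.0054054
I*J(16 - x(2, -8)) = ((16 - (5*2 + 10*(-8)))*(3 + (16 - (5*2 + 10*(-8))))/(-131 + (16 - (5*2 + 10*(-8)))**2))/185 = ((16 - (10 - 80))*(3 + (16 - (10 - 80)))/(-131 + (16 - (10 - 80))**2))/185 = ((16 - 1*(-70))*(3 + (16 - 1*(-70)))/(-131 + (16 - 1*(-70))**2))/185 = ((16 + 70)*(3 + (16 + 70))/(-131 + (16 + 70)**2))/185 = (86*(3 + 86)/(-131 + 86**2))/185 = (86*89/(-131 + 7396))/185 = (86*89/7265)/185 = (86*(1/7265)*89)/185 = (1/185)*(7654/7265) = 7654/1344025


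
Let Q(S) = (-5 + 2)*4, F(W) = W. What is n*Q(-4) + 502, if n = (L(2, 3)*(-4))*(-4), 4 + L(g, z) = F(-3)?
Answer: 1846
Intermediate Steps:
L(g, z) = -7 (L(g, z) = -4 - 3 = -7)
Q(S) = -12 (Q(S) = -3*4 = -12)
n = -112 (n = -7*(-4)*(-4) = 28*(-4) = -112)
n*Q(-4) + 502 = -112*(-12) + 502 = 1344 + 502 = 1846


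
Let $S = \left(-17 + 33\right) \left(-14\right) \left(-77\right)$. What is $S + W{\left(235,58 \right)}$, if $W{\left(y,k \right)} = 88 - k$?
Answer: $17278$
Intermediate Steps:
$S = 17248$ ($S = 16 \left(-14\right) \left(-77\right) = \left(-224\right) \left(-77\right) = 17248$)
$S + W{\left(235,58 \right)} = 17248 + \left(88 - 58\right) = 17248 + 30 = 17278$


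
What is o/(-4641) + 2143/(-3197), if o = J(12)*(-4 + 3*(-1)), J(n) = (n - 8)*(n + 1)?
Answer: -96505/163047 ≈ -0.59188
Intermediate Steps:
J(n) = (1 + n)*(-8 + n) (J(n) = (-8 + n)*(1 + n) = (1 + n)*(-8 + n))
o = -364 (o = (-8 + 12² - 7*12)*(-4 + 3*(-1)) = (-8 + 144 - 84)*(-4 - 3) = 52*(-7) = -364)
o/(-4641) + 2143/(-3197) = -364/(-4641) + 2143/(-3197) = -364*(-1/4641) + 2143*(-1/3197) = 4/51 - 2143/3197 = -96505/163047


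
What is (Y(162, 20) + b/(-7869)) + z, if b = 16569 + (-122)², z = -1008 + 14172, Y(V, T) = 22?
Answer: 103729181/7869 ≈ 13182.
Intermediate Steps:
z = 13164
b = 31453 (b = 16569 + 14884 = 31453)
(Y(162, 20) + b/(-7869)) + z = (22 + 31453/(-7869)) + 13164 = (22 + 31453*(-1/7869)) + 13164 = (22 - 31453/7869) + 13164 = 141665/7869 + 13164 = 103729181/7869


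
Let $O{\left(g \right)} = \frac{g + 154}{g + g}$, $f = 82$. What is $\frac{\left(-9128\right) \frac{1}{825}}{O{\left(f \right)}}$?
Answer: $- \frac{374248}{48675} \approx -7.6887$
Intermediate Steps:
$O{\left(g \right)} = \frac{154 + g}{2 g}$
$\frac{\left(-9128\right) \frac{1}{825}}{O{\left(f \right)}} = \frac{\left(-9128\right) \frac{1}{825}}{\frac{1}{2} \cdot \frac{1}{82} \left(154 + 82\right)} = \frac{\left(-9128\right) \frac{1}{825}}{\frac{1}{2} \cdot \frac{1}{82} \cdot 236} = - \frac{9128}{825 \cdot \frac{59}{41}} = \left(- \frac{9128}{825}\right) \frac{41}{59} = - \frac{374248}{48675}$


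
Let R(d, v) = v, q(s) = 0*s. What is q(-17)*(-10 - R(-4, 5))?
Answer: 0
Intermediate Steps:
q(s) = 0
q(-17)*(-10 - R(-4, 5)) = 0*(-10 - 1*5) = 0*(-10 - 5) = 0*(-15) = 0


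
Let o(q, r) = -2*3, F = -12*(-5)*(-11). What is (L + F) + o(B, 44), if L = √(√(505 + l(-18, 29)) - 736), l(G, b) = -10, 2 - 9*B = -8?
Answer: -666 + I*√(736 - 3*√55) ≈ -666.0 + 26.716*I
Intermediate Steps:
B = 10/9 (B = 2/9 - ⅑*(-8) = 2/9 + 8/9 = 10/9 ≈ 1.1111)
F = -660 (F = 60*(-11) = -660)
o(q, r) = -6
L = √(-736 + 3*√55) (L = √(√(505 - 10) - 736) = √(√495 - 736) = √(3*√55 - 736) = √(-736 + 3*√55) ≈ 26.716*I)
(L + F) + o(B, 44) = (√(-736 + 3*√55) - 660) - 6 = (-660 + √(-736 + 3*√55)) - 6 = -666 + √(-736 + 3*√55)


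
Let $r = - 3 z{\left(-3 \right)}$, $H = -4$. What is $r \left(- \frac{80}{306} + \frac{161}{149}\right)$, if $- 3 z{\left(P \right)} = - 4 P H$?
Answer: $- \frac{298768}{7599} \approx -39.317$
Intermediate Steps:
$z{\left(P \right)} = - \frac{16 P}{3}$ ($z{\left(P \right)} = - \frac{- 4 P \left(-4\right)}{3} = - \frac{16 P}{3}$)
$r = -48$ ($r = - 3 \left(\left(- \frac{16}{3}\right) \left(-3\right)\right) = \left(-3\right) 16 = -48$)
$r \left(- \frac{80}{306} + \frac{161}{149}\right) = - 48 \left(- \frac{80}{306} + \frac{161}{149}\right) = - 48 \left(\left(-80\right) \frac{1}{306} + 161 \cdot \frac{1}{149}\right) = - 48 \left(- \frac{40}{153} + \frac{161}{149}\right) = \left(-48\right) \frac{18673}{22797} = - \frac{298768}{7599}$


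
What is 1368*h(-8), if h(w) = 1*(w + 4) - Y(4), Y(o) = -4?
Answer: 0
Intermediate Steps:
h(w) = 8 + w (h(w) = 1*(w + 4) - 1*(-4) = 1*(4 + w) + 4 = (4 + w) + 4 = 8 + w)
1368*h(-8) = 1368*(8 - 8) = 1368*0 = 0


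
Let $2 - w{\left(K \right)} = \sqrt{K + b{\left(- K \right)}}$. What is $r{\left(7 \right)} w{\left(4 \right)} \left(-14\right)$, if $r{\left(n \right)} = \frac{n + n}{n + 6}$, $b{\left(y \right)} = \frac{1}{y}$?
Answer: $- \frac{392}{13} + \frac{98 \sqrt{15}}{13} \approx -0.95751$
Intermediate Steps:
$r{\left(n \right)} = \frac{2 n}{6 + n}$
$w{\left(K \right)} = 2 - \sqrt{K - \frac{1}{K}}$ ($w{\left(K \right)} = 2 - \sqrt{K + \frac{1}{\left(-1\right) K}} = 2 - \sqrt{K - \frac{1}{K}}$)
$r{\left(7 \right)} w{\left(4 \right)} \left(-14\right) = 2 \cdot 7 \frac{1}{6 + 7} \left(2 - \sqrt{4 - \frac{1}{4}}\right) \left(-14\right) = 2 \cdot 7 \cdot \frac{1}{13} \left(2 - \sqrt{4 - \frac{1}{4}}\right) \left(-14\right) = \frac{14 \left(2 - \sqrt{\frac{15}{4}}\right)}{13} \left(-14\right) = \frac{14 \left(2 - \frac{\sqrt{15}}{2}\right)}{13} \left(-14\right) = \left(\frac{28}{13} - \frac{7 \sqrt{15}}{13}\right) \left(-14\right) = - \frac{392}{13} + \frac{98 \sqrt{15}}{13}$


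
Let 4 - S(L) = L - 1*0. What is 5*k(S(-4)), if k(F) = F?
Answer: 40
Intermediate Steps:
S(L) = 4 - L (S(L) = 4 - (L - 1*0) = 4 - (L + 0) = 4 - L)
5*k(S(-4)) = 5*(4 - 1*(-4)) = 5*(4 + 4) = 5*8 = 40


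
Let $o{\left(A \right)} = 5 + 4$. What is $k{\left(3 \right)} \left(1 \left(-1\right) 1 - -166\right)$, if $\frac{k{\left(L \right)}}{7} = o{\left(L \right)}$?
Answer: $10395$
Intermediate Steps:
$o{\left(A \right)} = 9$
$k{\left(L \right)} = 63$ ($k{\left(L \right)} = 7 \cdot 9 = 63$)
$k{\left(3 \right)} \left(1 \left(-1\right) 1 - -166\right) = 63 \left(1 \left(-1\right) 1 - -166\right) = 63 \left(\left(-1\right) 1 + 166\right) = 63 \left(-1 + 166\right) = 63 \cdot 165 = 10395$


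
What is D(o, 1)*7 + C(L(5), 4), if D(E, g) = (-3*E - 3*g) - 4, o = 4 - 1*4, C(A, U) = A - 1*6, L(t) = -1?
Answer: -56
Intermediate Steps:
C(A, U) = -6 + A (C(A, U) = A - 6 = -6 + A)
o = 0 (o = 4 - 4 = 0)
D(E, g) = -4 - 3*E - 3*g
D(o, 1)*7 + C(L(5), 4) = (-4 - 3*0 - 3*1)*7 + (-6 - 1) = (-4 + 0 - 3)*7 - 7 = -7*7 - 7 = -49 - 7 = -56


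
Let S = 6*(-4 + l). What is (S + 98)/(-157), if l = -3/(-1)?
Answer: -92/157 ≈ -0.58599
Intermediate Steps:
l = 3 (l = -3*(-1) = 3)
S = -6 (S = 6*(-4 + 3) = 6*(-1) = -6)
(S + 98)/(-157) = (-6 + 98)/(-157) = 92*(-1/157) = -92/157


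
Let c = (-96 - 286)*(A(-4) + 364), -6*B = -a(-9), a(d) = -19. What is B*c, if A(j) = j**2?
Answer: 1379020/3 ≈ 4.5967e+5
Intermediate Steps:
B = -19/6 (B = -(-1)*(-19)/6 = -1/6*19 = -19/6 ≈ -3.1667)
c = -145160 (c = (-96 - 286)*((-4)**2 + 364) = -382*(16 + 364) = -382*380 = -145160)
B*c = -19/6*(-145160) = 1379020/3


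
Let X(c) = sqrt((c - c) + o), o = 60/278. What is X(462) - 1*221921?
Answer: -221921 + sqrt(4170)/139 ≈ -2.2192e+5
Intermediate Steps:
o = 30/139 (o = 60*(1/278) = 30/139 ≈ 0.21583)
X(c) = sqrt(4170)/139 (X(c) = sqrt((c - c) + 30/139) = sqrt(0 + 30/139) = sqrt(30/139) = sqrt(4170)/139)
X(462) - 1*221921 = sqrt(4170)/139 - 1*221921 = sqrt(4170)/139 - 221921 = -221921 + sqrt(4170)/139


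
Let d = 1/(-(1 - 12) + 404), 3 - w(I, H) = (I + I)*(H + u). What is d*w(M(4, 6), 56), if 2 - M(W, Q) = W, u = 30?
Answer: 347/415 ≈ 0.83614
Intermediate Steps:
M(W, Q) = 2 - W
w(I, H) = 3 - 2*I*(30 + H) (w(I, H) = 3 - (I + I)*(H + 30) = 3 - 2*I*(30 + H))
d = 1/415 (d = 1/(-1*(-11) + 404) = 1/(11 + 404) = 1/415 ≈ 0.0024096)
d*w(M(4, 6), 56) = (3 - 60*(2 - 1*4) - 2*56*(2 - 1*4))/415 = (3 - 60*(2 - 4) - 2*56*(2 - 4))/415 = (3 - 60*(-2) - 2*56*(-2))/415 = (3 + 120 + 224)/415 = (1/415)*347 = 347/415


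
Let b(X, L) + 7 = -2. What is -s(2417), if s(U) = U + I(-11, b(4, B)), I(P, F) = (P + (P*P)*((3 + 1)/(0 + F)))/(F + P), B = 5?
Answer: -435643/180 ≈ -2420.2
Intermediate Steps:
b(X, L) = -9 (b(X, L) = -7 - 2 = -9)
I(P, F) = (P + 4*P**2/F)/(F + P) (I(P, F) = (P + P**2*(4/F))/(F + P) = (P + 4*P**2/F)/(F + P))
s(U) = 583/180 + U (s(U) = U - 11*(-9 + 4*(-11))/(-9*(-9 - 11)) = U - 11*(-1/9)*(-9 - 44)/(-20) = U - 11*(-1/9)*(-1/20)*(-53) = U + 583/180 = 583/180 + U)
-s(2417) = -(583/180 + 2417) = -1*435643/180 = -435643/180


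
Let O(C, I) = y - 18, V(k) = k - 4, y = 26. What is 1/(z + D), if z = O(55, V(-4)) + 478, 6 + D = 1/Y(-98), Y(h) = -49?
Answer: 49/23519 ≈ 0.0020834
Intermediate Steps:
V(k) = -4 + k
O(C, I) = 8 (O(C, I) = 26 - 18 = 8)
D = -295/49 (D = -6 + 1/(-49) = -6 - 1/49 = -295/49 ≈ -6.0204)
z = 486 (z = 8 + 478 = 486)
1/(z + D) = 1/(486 - 295/49) = 1/(23519/49) = 49/23519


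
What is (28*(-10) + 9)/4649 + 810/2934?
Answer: 165032/757787 ≈ 0.21778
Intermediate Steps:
(28*(-10) + 9)/4649 + 810/2934 = (-280 + 9)*(1/4649) + 810*(1/2934) = -271*1/4649 + 45/163 = -271/4649 + 45/163 = 165032/757787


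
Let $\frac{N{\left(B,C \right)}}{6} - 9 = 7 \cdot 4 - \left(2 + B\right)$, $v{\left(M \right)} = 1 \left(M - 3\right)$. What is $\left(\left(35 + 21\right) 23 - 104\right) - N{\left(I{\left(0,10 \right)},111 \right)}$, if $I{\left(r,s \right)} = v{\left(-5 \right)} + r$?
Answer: $926$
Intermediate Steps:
$v{\left(M \right)} = -3 + M$ ($v{\left(M \right)} = 1 \left(-3 + M\right) = -3 + M$)
$I{\left(r,s \right)} = -8 + r$ ($I{\left(r,s \right)} = \left(-3 - 5\right) + r = -8 + r$)
$N{\left(B,C \right)} = 210 - 6 B$ ($N{\left(B,C \right)} = 54 + 6 \left(7 \cdot 4 - \left(2 + B\right)\right) = 54 + 6 \left(28 - \left(2 + B\right)\right) = 54 + 6 \left(26 - B\right) = 54 - \left(-156 + 6 B\right) = 210 - 6 B$)
$\left(\left(35 + 21\right) 23 - 104\right) - N{\left(I{\left(0,10 \right)},111 \right)} = \left(\left(35 + 21\right) 23 - 104\right) - \left(210 - 6 \left(-8 + 0\right)\right) = \left(56 \cdot 23 - 104\right) - \left(210 - -48\right) = \left(1288 - 104\right) - \left(210 + 48\right) = 1184 - 258 = 926$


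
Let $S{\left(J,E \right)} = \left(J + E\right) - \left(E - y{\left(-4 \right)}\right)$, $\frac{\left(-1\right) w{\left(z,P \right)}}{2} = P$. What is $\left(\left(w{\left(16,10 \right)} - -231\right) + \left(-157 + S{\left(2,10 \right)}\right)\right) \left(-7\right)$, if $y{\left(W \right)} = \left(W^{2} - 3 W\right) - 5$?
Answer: $-553$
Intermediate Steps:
$y{\left(W \right)} = -5 + W^{2} - 3 W$
$w{\left(z,P \right)} = - 2 P$
$S{\left(J,E \right)} = 23 + J$ ($S{\left(J,E \right)} = \left(J + E\right) - \left(-23 + E\right) = \left(E + J\right) - \left(-23 + E\right) = 23 + J$)
$\left(\left(w{\left(16,10 \right)} - -231\right) + \left(-157 + S{\left(2,10 \right)}\right)\right) \left(-7\right) = \left(\left(\left(-2\right) 10 - -231\right) + \left(-157 + \left(23 + 2\right)\right)\right) \left(-7\right) = \left(\left(-20 + 231\right) + \left(-157 + 25\right)\right) \left(-7\right) = \left(211 - 132\right) \left(-7\right) = 79 \left(-7\right) = -553$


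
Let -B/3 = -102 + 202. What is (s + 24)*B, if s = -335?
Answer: 93300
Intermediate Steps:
B = -300 (B = -3*(-102 + 202) = -3*100 = -300)
(s + 24)*B = (-335 + 24)*(-300) = -311*(-300) = 93300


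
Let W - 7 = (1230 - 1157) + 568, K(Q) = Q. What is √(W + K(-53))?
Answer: √595 ≈ 24.393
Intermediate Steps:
W = 648 (W = 7 + ((1230 - 1157) + 568) = 7 + (73 + 568) = 7 + 641 = 648)
√(W + K(-53)) = √(648 - 53) = √595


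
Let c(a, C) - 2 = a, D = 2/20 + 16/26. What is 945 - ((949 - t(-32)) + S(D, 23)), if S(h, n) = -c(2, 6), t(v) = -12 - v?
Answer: 20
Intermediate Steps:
D = 93/130 (D = 2*(1/20) + 16*(1/26) = 1/10 + 8/13 = 93/130 ≈ 0.71538)
c(a, C) = 2 + a
S(h, n) = -4 (S(h, n) = -(2 + 2) = -1*4 = -4)
945 - ((949 - t(-32)) + S(D, 23)) = 945 - ((949 - (-12 - 1*(-32))) - 4) = 945 - ((949 - (-12 + 32)) - 4) = 945 - ((949 - 1*20) - 4) = 945 - ((949 - 20) - 4) = 945 - (929 - 4) = 945 - 1*925 = 945 - 925 = 20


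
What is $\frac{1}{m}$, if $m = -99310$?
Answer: $- \frac{1}{99310} \approx -1.0069 \cdot 10^{-5}$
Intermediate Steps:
$\frac{1}{m} = \frac{1}{-99310} = - \frac{1}{99310}$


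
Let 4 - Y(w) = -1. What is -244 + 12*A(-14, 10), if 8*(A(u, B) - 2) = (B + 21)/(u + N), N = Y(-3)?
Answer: -1351/6 ≈ -225.17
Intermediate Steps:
Y(w) = 5 (Y(w) = 4 - 1*(-1) = 4 + 1 = 5)
N = 5
A(u, B) = 2 + (21 + B)/(8*(5 + u)) (A(u, B) = 2 + ((B + 21)/(u + 5))/8 = 2 + ((21 + B)/(5 + u))/8 = 2 + (21 + B)/(8*(5 + u)))
-244 + 12*A(-14, 10) = -244 + 12*((101 + 10 + 16*(-14))/(8*(5 - 14))) = -244 + 12*((⅛)*(101 + 10 - 224)/(-9)) = -244 + 12*((⅛)*(-⅑)*(-113)) = -244 + 12*(113/72) = -244 + 113/6 = -1351/6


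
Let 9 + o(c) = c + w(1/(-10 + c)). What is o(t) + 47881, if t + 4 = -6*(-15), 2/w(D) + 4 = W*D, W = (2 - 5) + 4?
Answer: 14531122/303 ≈ 47958.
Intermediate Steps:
W = 1 (W = -3 + 4 = 1)
w(D) = 2/(-4 + D) (w(D) = 2/(-4 + 1*D) = 2/(-4 + D))
t = 86 (t = -4 - 6*(-15) = -4 + 90 = 86)
o(c) = -9 + c + 2/(-4 + 1/(-10 + c)) (o(c) = -9 + (c + 2/(-4 + 1/(-10 + c))) = -9 + c + 2/(-4 + 1/(-10 + c)))
o(t) + 47881 = (389 - 79*86 + 4*86²)/(-41 + 4*86) + 47881 = (389 - 6794 + 4*7396)/(-41 + 344) + 47881 = (389 - 6794 + 29584)/303 + 47881 = (1/303)*23179 + 47881 = 23179/303 + 47881 = 14531122/303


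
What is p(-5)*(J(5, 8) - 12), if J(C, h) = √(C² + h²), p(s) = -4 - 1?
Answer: 60 - 5*√89 ≈ 12.830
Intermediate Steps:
p(s) = -5
p(-5)*(J(5, 8) - 12) = -5*(√(5² + 8²) - 12) = -5*(√(25 + 64) - 12) = -5*(√89 - 12) = -5*(-12 + √89) = 60 - 5*√89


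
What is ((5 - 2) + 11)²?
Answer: 196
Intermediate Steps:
((5 - 2) + 11)² = (3 + 11)² = 14² = 196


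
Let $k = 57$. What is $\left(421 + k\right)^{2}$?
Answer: $228484$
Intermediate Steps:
$\left(421 + k\right)^{2} = \left(421 + 57\right)^{2} = 478^{2} = 228484$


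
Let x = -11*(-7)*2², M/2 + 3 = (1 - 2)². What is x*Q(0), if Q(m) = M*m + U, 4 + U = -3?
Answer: -2156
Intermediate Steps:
M = -4 (M = -6 + 2*(1 - 2)² = -6 + 2*(-1)² = -6 + 2*1 = -6 + 2 = -4)
U = -7 (U = -4 - 3 = -7)
Q(m) = -7 - 4*m (Q(m) = -4*m - 7 = -7 - 4*m)
x = 308 (x = 77*4 = 308)
x*Q(0) = 308*(-7 - 4*0) = 308*(-7 + 0) = 308*(-7) = -2156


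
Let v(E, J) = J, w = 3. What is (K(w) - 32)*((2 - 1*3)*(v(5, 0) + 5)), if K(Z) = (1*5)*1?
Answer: 135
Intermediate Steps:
K(Z) = 5 (K(Z) = 5*1 = 5)
(K(w) - 32)*((2 - 1*3)*(v(5, 0) + 5)) = (5 - 32)*((2 - 1*3)*(0 + 5)) = -27*(2 - 3)*5 = -(-27)*5 = -27*(-5) = 135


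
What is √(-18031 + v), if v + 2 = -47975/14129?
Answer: 2*I*√900145280482/14129 ≈ 134.3*I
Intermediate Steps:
v = -76233/14129 (v = -2 - 47975/14129 = -76233/14129 ≈ -5.3955)
√(-18031 + v) = √(-18031 - 76233/14129) = √(-254836232/14129) = 2*I*√900145280482/14129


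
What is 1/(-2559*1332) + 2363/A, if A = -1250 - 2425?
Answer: -2684832373/4175520300 ≈ -0.64299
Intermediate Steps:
A = -3675
1/(-2559*1332) + 2363/A = 1/(-2559*1332) + 2363/(-3675) = -1/2559*1/1332 + 2363*(-1/3675) = -1/3408588 - 2363/3675 = -2684832373/4175520300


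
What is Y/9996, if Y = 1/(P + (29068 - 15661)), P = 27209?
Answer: 1/405997536 ≈ 2.4631e-9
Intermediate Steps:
Y = 1/40616 (Y = 1/(27209 + (29068 - 15661)) = 1/(27209 + 13407) = 1/40616 ≈ 2.4621e-5)
Y/9996 = (1/40616)/9996 = (1/40616)*(1/9996) = 1/405997536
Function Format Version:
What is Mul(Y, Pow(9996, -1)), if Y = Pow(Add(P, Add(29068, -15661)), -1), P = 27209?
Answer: Rational(1, 405997536) ≈ 2.4631e-9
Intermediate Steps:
Y = Rational(1, 40616) (Y = Pow(Add(27209, Add(29068, -15661)), -1) = Pow(Add(27209, 13407), -1) = Pow(40616, -1) = Rational(1, 40616) ≈ 2.4621e-5)
Mul(Y, Pow(9996, -1)) = Mul(Rational(1, 40616), Pow(9996, -1)) = Mul(Rational(1, 40616), Rational(1, 9996)) = Rational(1, 405997536)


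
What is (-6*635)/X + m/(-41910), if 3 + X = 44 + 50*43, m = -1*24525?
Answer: -7062855/6121654 ≈ -1.1537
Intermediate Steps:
m = -24525
X = 2191 (X = -3 + (44 + 50*43) = -3 + (44 + 2150) = -3 + 2194 = 2191)
(-6*635)/X + m/(-41910) = -6*635/2191 - 24525/(-41910) = -3810*1/2191 - 24525*(-1/41910) = -3810/2191 + 1635/2794 = -7062855/6121654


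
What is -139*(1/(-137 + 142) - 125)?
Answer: 86736/5 ≈ 17347.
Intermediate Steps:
-139*(1/(-137 + 142) - 125) = -139*(1/5 - 125) = -139*(-624/5) = 86736/5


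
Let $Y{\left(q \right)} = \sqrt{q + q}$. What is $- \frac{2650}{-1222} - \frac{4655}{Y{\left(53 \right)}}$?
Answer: $\frac{1325}{611} - \frac{4655 \sqrt{106}}{106} \approx -449.96$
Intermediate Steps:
$Y{\left(q \right)} = \sqrt{2} \sqrt{q}$ ($Y{\left(q \right)} = \sqrt{2 q} = \sqrt{2} \sqrt{q}$)
$- \frac{2650}{-1222} - \frac{4655}{Y{\left(53 \right)}} = - \frac{2650}{-1222} - \frac{4655}{\sqrt{2} \sqrt{53}} = \left(-2650\right) \left(- \frac{1}{1222}\right) - \frac{4655}{\sqrt{106}} = \frac{1325}{611} - 4655 \frac{\sqrt{106}}{106} = \frac{1325}{611} - \frac{4655 \sqrt{106}}{106}$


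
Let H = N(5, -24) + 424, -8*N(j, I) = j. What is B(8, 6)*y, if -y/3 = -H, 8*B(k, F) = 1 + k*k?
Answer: 660465/64 ≈ 10320.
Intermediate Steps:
N(j, I) = -j/8
B(k, F) = ⅛ + k²/8 (B(k, F) = (1 + k*k)/8 = (1 + k²)/8 = ⅛ + k²/8)
H = 3387/8 (H = -⅛*5 + 424 = -5/8 + 424 = 3387/8 ≈ 423.38)
y = 10161/8 (y = -(-3)*3387/8 = -3*(-3387/8) = 10161/8 ≈ 1270.1)
B(8, 6)*y = (⅛ + (⅛)*8²)*(10161/8) = (⅛ + (⅛)*64)*(10161/8) = (⅛ + 8)*(10161/8) = (65/8)*(10161/8) = 660465/64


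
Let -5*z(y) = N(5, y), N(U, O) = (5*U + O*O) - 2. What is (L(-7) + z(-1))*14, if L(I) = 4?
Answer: -56/5 ≈ -11.200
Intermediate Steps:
N(U, O) = -2 + O² + 5*U (N(U, O) = (5*U + O²) - 2 = (O² + 5*U) - 2 = -2 + O² + 5*U)
z(y) = -23/5 - y²/5 (z(y) = -(-2 + y² + 5*5)/5 = -(-2 + y² + 25)/5 = -(23 + y²)/5 = -23/5 - y²/5)
(L(-7) + z(-1))*14 = (4 + (-23/5 - ⅕*(-1)²))*14 = (4 + (-23/5 - ⅕*1))*14 = (4 + (-23/5 - ⅕))*14 = (4 - 24/5)*14 = -⅘*14 = -56/5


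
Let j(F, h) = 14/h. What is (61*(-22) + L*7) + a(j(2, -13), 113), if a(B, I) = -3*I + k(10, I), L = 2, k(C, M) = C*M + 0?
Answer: -537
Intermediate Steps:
k(C, M) = C*M
a(B, I) = 7*I (a(B, I) = -3*I + 10*I = 7*I)
(61*(-22) + L*7) + a(j(2, -13), 113) = (61*(-22) + 2*7) + 7*113 = (-1342 + 14) + 791 = -1328 + 791 = -537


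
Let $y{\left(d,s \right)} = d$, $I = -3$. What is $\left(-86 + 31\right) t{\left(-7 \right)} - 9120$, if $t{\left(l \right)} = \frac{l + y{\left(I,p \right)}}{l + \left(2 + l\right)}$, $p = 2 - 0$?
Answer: $- \frac{54995}{6} \approx -9165.8$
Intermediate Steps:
$p = 2$ ($p = 2 + 0 = 2$)
$t{\left(l \right)} = \frac{-3 + l}{2 + 2 l}$ ($t{\left(l \right)} = \frac{l - 3}{l + \left(2 + l\right)} = \frac{-3 + l}{2 + 2 l}$)
$\left(-86 + 31\right) t{\left(-7 \right)} - 9120 = \left(-86 + 31\right) \frac{-3 - 7}{2 \left(1 - 7\right)} - 9120 = - 55 \cdot \frac{1}{2} \frac{1}{-6} \left(-10\right) - 9120 = - 55 \cdot \frac{1}{2} \left(- \frac{1}{6}\right) \left(-10\right) - 9120 = \left(-55\right) \frac{5}{6} - 9120 = - \frac{275}{6} - 9120 = - \frac{54995}{6}$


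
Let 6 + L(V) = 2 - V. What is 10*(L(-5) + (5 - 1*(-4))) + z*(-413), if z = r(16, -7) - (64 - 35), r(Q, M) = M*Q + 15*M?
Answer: 101698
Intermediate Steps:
r(Q, M) = 15*M + M*Q
L(V) = -4 - V (L(V) = -6 + (2 - V) = -4 - V)
z = -246 (z = -7*(15 + 16) - (64 - 35) = -7*31 - 1*29 = -217 - 29 = -246)
10*(L(-5) + (5 - 1*(-4))) + z*(-413) = 10*((-4 - 1*(-5)) + (5 - 1*(-4))) - 246*(-413) = 10*((-4 + 5) + (5 + 4)) + 101598 = 10*(1 + 9) + 101598 = 10*10 + 101598 = 100 + 101598 = 101698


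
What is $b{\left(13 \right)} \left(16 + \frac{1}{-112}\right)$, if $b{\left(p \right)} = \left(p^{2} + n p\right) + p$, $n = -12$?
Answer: $\frac{23283}{56} \approx 415.77$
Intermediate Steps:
$b{\left(p \right)} = p^{2} - 11 p$ ($b{\left(p \right)} = \left(p^{2} - 12 p\right) + p = p^{2} - 11 p$)
$b{\left(13 \right)} \left(16 + \frac{1}{-112}\right) = 13 \left(-11 + 13\right) \left(16 + \frac{1}{-112}\right) = 13 \cdot 2 \left(16 - \frac{1}{112}\right) = 26 \cdot \frac{1791}{112} = \frac{23283}{56}$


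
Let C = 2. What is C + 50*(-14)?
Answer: -698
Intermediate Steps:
C + 50*(-14) = 2 + 50*(-14) = 2 - 700 = -698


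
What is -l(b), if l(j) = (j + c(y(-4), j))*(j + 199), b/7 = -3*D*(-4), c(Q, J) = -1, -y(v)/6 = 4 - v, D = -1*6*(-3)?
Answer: -2585321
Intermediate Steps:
D = 18 (D = -6*(-3) = 18)
y(v) = -24 + 6*v (y(v) = -6*(4 - v) = -24 + 6*v)
b = 1512 (b = 7*(-3*18*(-4)) = 7*(-54*(-4)) = 7*216 = 1512)
l(j) = (-1 + j)*(199 + j) (l(j) = (j - 1)*(j + 199) = (-1 + j)*(199 + j))
-l(b) = -(-199 + 1512**2 + 198*1512) = -(-199 + 2286144 + 299376) = -1*2585321 = -2585321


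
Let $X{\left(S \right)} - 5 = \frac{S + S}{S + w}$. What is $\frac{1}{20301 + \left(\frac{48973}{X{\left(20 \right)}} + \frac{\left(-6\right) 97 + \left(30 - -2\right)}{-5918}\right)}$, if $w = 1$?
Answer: $\frac{39005}{1068492607} \approx 3.6505 \cdot 10^{-5}$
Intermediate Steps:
$X{\left(S \right)} = 5 + \frac{2 S}{1 + S}$ ($X{\left(S \right)} = 5 + \frac{S + S}{S + 1} = 5 + \frac{2 S}{1 + S}$)
$\frac{1}{20301 + \left(\frac{48973}{X{\left(20 \right)}} + \frac{\left(-6\right) 97 + \left(30 - -2\right)}{-5918}\right)} = \frac{1}{20301 + \left(\frac{48973}{\frac{1}{1 + 20} \left(5 + 7 \cdot 20\right)} + \frac{\left(-6\right) 97 + \left(30 - -2\right)}{-5918}\right)} = \frac{1}{20301 + \left(\frac{48973}{\frac{1}{21} \left(5 + 140\right)} + \left(-582 + \left(30 + 2\right)\right) \left(- \frac{1}{5918}\right)\right)} = \frac{1}{20301 + \left(\frac{48973}{\frac{1}{21} \cdot 145} + \left(-582 + 32\right) \left(- \frac{1}{5918}\right)\right)} = \frac{1}{20301 - \left(- \frac{25}{269} - \frac{48973}{\frac{145}{21}}\right)} = \frac{1}{20301 + \left(48973 \cdot \frac{21}{145} + \frac{25}{269}\right)} = \frac{1}{20301 + \left(\frac{1028433}{145} + \frac{25}{269}\right)} = \frac{1}{20301 + \frac{276652102}{39005}} = \frac{1}{\frac{1068492607}{39005}} = \frac{39005}{1068492607}$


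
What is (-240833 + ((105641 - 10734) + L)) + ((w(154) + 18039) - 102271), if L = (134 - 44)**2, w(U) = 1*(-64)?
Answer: -222122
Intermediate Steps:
w(U) = -64
L = 8100 (L = 90**2 = 8100)
(-240833 + ((105641 - 10734) + L)) + ((w(154) + 18039) - 102271) = (-240833 + ((105641 - 10734) + 8100)) + ((-64 + 18039) - 102271) = (-240833 + (94907 + 8100)) + (17975 - 102271) = (-240833 + 103007) - 84296 = -137826 - 84296 = -222122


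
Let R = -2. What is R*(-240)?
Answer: 480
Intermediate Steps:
R*(-240) = -2*(-240) = 480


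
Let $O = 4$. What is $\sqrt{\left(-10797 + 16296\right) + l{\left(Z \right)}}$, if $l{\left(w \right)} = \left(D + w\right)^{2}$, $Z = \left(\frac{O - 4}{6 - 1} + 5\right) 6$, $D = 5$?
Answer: $82$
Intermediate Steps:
$Z = 30$ ($Z = \left(\frac{4 - 4}{6 - 1} + 5\right) 6 = \left(\frac{0}{5} + 5\right) 6 = \left(0 \cdot \frac{1}{5} + 5\right) 6 = \left(0 + 5\right) 6 = 5 \cdot 6 = 30$)
$l{\left(w \right)} = \left(5 + w\right)^{2}$
$\sqrt{\left(-10797 + 16296\right) + l{\left(Z \right)}} = \sqrt{\left(-10797 + 16296\right) + \left(5 + 30\right)^{2}} = \sqrt{5499 + 35^{2}} = \sqrt{5499 + 1225} = \sqrt{6724} = 82$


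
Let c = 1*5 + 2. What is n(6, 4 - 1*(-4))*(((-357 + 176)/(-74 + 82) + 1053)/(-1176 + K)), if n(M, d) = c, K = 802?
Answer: -57701/2992 ≈ -19.285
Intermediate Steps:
c = 7 (c = 5 + 2 = 7)
n(M, d) = 7
n(6, 4 - 1*(-4))*(((-357 + 176)/(-74 + 82) + 1053)/(-1176 + K)) = 7*(((-357 + 176)/(-74 + 82) + 1053)/(-1176 + 802)) = 7*((-181/8 + 1053)/(-374)) = 7*((-181*1/8 + 1053)*(-1/374)) = 7*((-181/8 + 1053)*(-1/374)) = 7*((8243/8)*(-1/374)) = 7*(-8243/2992) = -57701/2992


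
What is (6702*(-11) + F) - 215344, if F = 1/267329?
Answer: -77275724713/267329 ≈ -2.8907e+5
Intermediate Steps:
F = 1/267329 ≈ 3.7407e-6
(6702*(-11) + F) - 215344 = (6702*(-11) + 1/267329) - 215344 = (-73722 + 1/267329) - 215344 = -19708028537/267329 - 215344 = -77275724713/267329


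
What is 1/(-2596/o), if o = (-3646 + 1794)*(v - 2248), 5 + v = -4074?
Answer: -2929401/649 ≈ -4513.7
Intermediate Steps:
v = -4079 (v = -5 - 4074 = -4079)
o = 11717604 (o = (-3646 + 1794)*(-4079 - 2248) = -1852*(-6327) = 11717604)
1/(-2596/o) = 1/(-2596/11717604) = 1/(-2596*1/11717604) = 1/(-649/2929401) = -2929401/649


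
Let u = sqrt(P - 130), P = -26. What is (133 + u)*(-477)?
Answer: -63441 - 954*I*sqrt(39) ≈ -63441.0 - 5957.7*I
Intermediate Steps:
u = 2*I*sqrt(39) (u = sqrt(-26 - 130) = sqrt(-156) = 2*I*sqrt(39) ≈ 12.49*I)
(133 + u)*(-477) = (133 + 2*I*sqrt(39))*(-477) = -63441 - 954*I*sqrt(39)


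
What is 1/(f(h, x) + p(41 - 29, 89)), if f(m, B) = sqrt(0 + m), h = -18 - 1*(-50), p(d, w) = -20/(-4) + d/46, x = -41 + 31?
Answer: -2783/2287 + 2116*sqrt(2)/2287 ≈ 0.091594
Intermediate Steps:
x = -10
p(d, w) = 5 + d/46 (p(d, w) = -20*(-1/4) + d*(1/46) = 5 + d/46)
h = 32 (h = -18 + 50 = 32)
f(m, B) = sqrt(m)
1/(f(h, x) + p(41 - 29, 89)) = 1/(sqrt(32) + (5 + (41 - 29)/46)) = 1/(4*sqrt(2) + (5 + (1/46)*12)) = 1/(4*sqrt(2) + (5 + 6/23)) = 1/(4*sqrt(2) + 121/23) = 1/(121/23 + 4*sqrt(2))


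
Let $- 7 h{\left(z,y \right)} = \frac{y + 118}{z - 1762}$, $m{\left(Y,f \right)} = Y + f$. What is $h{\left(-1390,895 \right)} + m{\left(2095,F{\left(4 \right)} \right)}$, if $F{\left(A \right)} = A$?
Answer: $\frac{46313349}{22064} \approx 2099.0$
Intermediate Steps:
$h{\left(z,y \right)} = - \frac{118 + y}{7 \left(-1762 + z\right)}$ ($h{\left(z,y \right)} = - \frac{\left(y + 118\right) \frac{1}{z - 1762}}{7} = - \frac{\left(118 + y\right) \frac{1}{-1762 + z}}{7} = - \frac{\frac{1}{-1762 + z} \left(118 + y\right)}{7} = - \frac{118 + y}{7 \left(-1762 + z\right)}$)
$h{\left(-1390,895 \right)} + m{\left(2095,F{\left(4 \right)} \right)} = \frac{-118 - 895}{7 \left(-1762 - 1390\right)} + \left(2095 + 4\right) = \frac{-118 - 895}{7 \left(-3152\right)} + 2099 = \frac{1}{7} \left(- \frac{1}{3152}\right) \left(-1013\right) + 2099 = \frac{1013}{22064} + 2099 = \frac{46313349}{22064}$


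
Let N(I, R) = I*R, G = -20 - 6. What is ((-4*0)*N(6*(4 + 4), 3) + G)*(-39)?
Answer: 1014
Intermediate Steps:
G = -26
((-4*0)*N(6*(4 + 4), 3) + G)*(-39) = ((-4*0)*((6*(4 + 4))*3) - 26)*(-39) = (0*((6*8)*3) - 26)*(-39) = (0*(48*3) - 26)*(-39) = (0*144 - 26)*(-39) = (0 - 26)*(-39) = -26*(-39) = 1014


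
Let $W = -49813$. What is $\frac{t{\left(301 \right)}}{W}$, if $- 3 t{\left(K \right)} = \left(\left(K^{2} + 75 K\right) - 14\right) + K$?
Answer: $\frac{37821}{49813} \approx 0.75926$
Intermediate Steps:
$t{\left(K \right)} = \frac{14}{3} - \frac{76 K}{3} - \frac{K^{2}}{3}$ ($t{\left(K \right)} = - \frac{\left(\left(K^{2} + 75 K\right) - 14\right) + K}{3} = - \frac{\left(-14 + K^{2} + 75 K\right) + K}{3} = - \frac{-14 + K^{2} + 76 K}{3} = \frac{14}{3} - \frac{76 K}{3} - \frac{K^{2}}{3}$)
$\frac{t{\left(301 \right)}}{W} = \frac{\frac{14}{3} - \frac{22876}{3} - \frac{301^{2}}{3}}{-49813} = \left(\frac{14}{3} - \frac{22876}{3} - \frac{90601}{3}\right) \left(- \frac{1}{49813}\right) = \left(-37821\right) \left(- \frac{1}{49813}\right) = \frac{37821}{49813}$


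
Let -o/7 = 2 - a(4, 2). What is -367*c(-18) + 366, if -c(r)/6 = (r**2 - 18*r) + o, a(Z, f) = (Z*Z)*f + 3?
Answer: 1935924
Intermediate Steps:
a(Z, f) = 3 + f*Z**2 (a(Z, f) = Z**2*f + 3 = f*Z**2 + 3 = 3 + f*Z**2)
o = 231 (o = -7*(2 - (3 + 2*4**2)) = -7*(2 - (3 + 2*16)) = -7*(2 - (3 + 32)) = -7*(2 - 1*35) = -7*(2 - 35) = -7*(-33) = 231)
c(r) = -1386 - 6*r**2 + 108*r (c(r) = -6*((r**2 - 18*r) + 231) = -6*(231 + r**2 - 18*r) = -1386 - 6*r**2 + 108*r)
-367*c(-18) + 366 = -367*(-1386 - 6*(-18)**2 + 108*(-18)) + 366 = -367*(-1386 - 6*324 - 1944) + 366 = -367*(-1386 - 1944 - 1944) + 366 = -367*(-5274) + 366 = 1935558 + 366 = 1935924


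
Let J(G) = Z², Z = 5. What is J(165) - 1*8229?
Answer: -8204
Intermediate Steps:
J(G) = 25 (J(G) = 5² = 25)
J(165) - 1*8229 = 25 - 1*8229 = 25 - 8229 = -8204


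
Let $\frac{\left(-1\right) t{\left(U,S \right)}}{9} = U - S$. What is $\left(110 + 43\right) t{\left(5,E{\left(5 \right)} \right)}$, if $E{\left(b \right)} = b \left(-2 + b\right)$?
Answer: $13770$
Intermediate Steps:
$t{\left(U,S \right)} = - 9 U + 9 S$ ($t{\left(U,S \right)} = - 9 \left(U - S\right) = - 9 U + 9 S$)
$\left(110 + 43\right) t{\left(5,E{\left(5 \right)} \right)} = \left(110 + 43\right) \left(\left(-9\right) 5 + 9 \cdot 5 \left(-2 + 5\right)\right) = 153 \left(-45 + 9 \cdot 5 \cdot 3\right) = 153 \left(-45 + 9 \cdot 15\right) = 153 \left(-45 + 135\right) = 153 \cdot 90 = 13770$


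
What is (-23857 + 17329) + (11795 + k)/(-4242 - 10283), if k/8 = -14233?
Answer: -94717131/14525 ≈ -6521.0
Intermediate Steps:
k = -113864 (k = 8*(-14233) = -113864)
(-23857 + 17329) + (11795 + k)/(-4242 - 10283) = (-23857 + 17329) + (11795 - 113864)/(-4242 - 10283) = -6528 - 102069/(-14525) = -6528 - 102069*(-1/14525) = -6528 + 102069/14525 = -94717131/14525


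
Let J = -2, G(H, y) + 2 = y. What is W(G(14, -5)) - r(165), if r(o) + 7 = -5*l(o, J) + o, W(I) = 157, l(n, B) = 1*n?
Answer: 824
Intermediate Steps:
G(H, y) = -2 + y
l(n, B) = n
r(o) = -7 - 4*o (r(o) = -7 + (-5*o + o) = -7 - 4*o)
W(G(14, -5)) - r(165) = 157 - (-7 - 4*165) = 157 - (-7 - 660) = 157 - 1*(-667) = 157 + 667 = 824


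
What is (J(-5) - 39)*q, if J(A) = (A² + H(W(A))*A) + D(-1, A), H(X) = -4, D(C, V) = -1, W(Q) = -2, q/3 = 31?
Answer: 465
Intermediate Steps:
q = 93 (q = 3*31 = 93)
J(A) = -1 + A² - 4*A (J(A) = (A² - 4*A) - 1 = -1 + A² - 4*A)
(J(-5) - 39)*q = ((-1 + (-5)² - 4*(-5)) - 39)*93 = ((-1 + 25 + 20) - 39)*93 = (44 - 39)*93 = 5*93 = 465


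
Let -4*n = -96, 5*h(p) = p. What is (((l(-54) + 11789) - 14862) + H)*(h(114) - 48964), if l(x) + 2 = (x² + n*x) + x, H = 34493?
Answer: -8071382704/5 ≈ -1.6143e+9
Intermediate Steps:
h(p) = p/5
n = 24 (n = -¼*(-96) = 24)
l(x) = -2 + x² + 25*x (l(x) = -2 + ((x² + 24*x) + x) = -2 + (x² + 25*x) = -2 + x² + 25*x)
(((l(-54) + 11789) - 14862) + H)*(h(114) - 48964) = ((((-2 + (-54)² + 25*(-54)) + 11789) - 14862) + 34493)*((⅕)*114 - 48964) = ((((-2 + 2916 - 1350) + 11789) - 14862) + 34493)*(114/5 - 48964) = (((1564 + 11789) - 14862) + 34493)*(-244706/5) = ((13353 - 14862) + 34493)*(-244706/5) = (-1509 + 34493)*(-244706/5) = 32984*(-244706/5) = -8071382704/5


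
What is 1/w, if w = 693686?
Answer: 1/693686 ≈ 1.4416e-6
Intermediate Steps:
1/w = 1/693686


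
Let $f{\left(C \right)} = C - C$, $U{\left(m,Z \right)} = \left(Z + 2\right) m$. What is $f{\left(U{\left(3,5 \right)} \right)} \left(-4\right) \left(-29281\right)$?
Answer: $0$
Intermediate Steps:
$U{\left(m,Z \right)} = m \left(2 + Z\right)$ ($U{\left(m,Z \right)} = \left(2 + Z\right) m = m \left(2 + Z\right)$)
$f{\left(C \right)} = 0$
$f{\left(U{\left(3,5 \right)} \right)} \left(-4\right) \left(-29281\right) = 0 \left(-4\right) \left(-29281\right) = 0 \left(-29281\right) = 0$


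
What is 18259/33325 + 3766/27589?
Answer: 20298371/29658175 ≈ 0.68441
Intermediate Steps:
18259/33325 + 3766/27589 = 18259*(1/33325) + 3766*(1/27589) = 589/1075 + 3766/27589 = 20298371/29658175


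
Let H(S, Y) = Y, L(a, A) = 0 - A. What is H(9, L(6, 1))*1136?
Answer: -1136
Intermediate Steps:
L(a, A) = -A
H(9, L(6, 1))*1136 = -1*1*1136 = -1*1136 = -1136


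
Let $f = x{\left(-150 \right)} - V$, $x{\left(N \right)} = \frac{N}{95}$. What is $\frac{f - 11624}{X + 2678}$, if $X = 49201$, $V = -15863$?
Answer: $\frac{26837}{328567} \approx 0.081679$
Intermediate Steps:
$x{\left(N \right)} = \frac{N}{95}$ ($x{\left(N \right)} = N \frac{1}{95} = \frac{N}{95}$)
$f = \frac{301367}{19}$ ($f = \frac{1}{95} \left(-150\right) - -15863 = - \frac{30}{19} + 15863 = \frac{301367}{19} \approx 15861.0$)
$\frac{f - 11624}{X + 2678} = \frac{\frac{301367}{19} - 11624}{49201 + 2678} = \frac{80511}{19 \cdot 51879} = \frac{80511}{19} \cdot \frac{1}{51879} = \frac{26837}{328567}$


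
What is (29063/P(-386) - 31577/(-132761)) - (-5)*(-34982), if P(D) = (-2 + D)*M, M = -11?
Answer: -99104201541101/566623948 ≈ -1.7490e+5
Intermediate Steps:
P(D) = 22 - 11*D (P(D) = (-2 + D)*(-11) = 22 - 11*D)
(29063/P(-386) - 31577/(-132761)) - (-5)*(-34982) = (29063/(22 - 11*(-386)) - 31577/(-132761)) - (-5)*(-34982) = (29063/(22 + 4246) - 31577*(-1/132761)) - 1*174910 = (29063/4268 + 31577/132761) - 174910 = 3993203579/566623948 - 174910 = -99104201541101/566623948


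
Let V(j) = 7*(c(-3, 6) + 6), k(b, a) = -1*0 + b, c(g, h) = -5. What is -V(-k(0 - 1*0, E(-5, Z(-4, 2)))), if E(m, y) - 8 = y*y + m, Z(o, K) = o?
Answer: -7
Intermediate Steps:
E(m, y) = 8 + m + y² (E(m, y) = 8 + (y*y + m) = 8 + (y² + m) = 8 + (m + y²) = 8 + m + y²)
k(b, a) = b (k(b, a) = 0 + b = b)
V(j) = 7 (V(j) = 7*(-5 + 6) = 7*1 = 7)
-V(-k(0 - 1*0, E(-5, Z(-4, 2)))) = -1*7 = -7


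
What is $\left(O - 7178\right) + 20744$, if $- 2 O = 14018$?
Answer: $6557$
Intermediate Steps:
$O = -7009$ ($O = \left(- \frac{1}{2}\right) 14018 = -7009$)
$\left(O - 7178\right) + 20744 = \left(-7009 - 7178\right) + 20744 = -14187 + 20744 = 6557$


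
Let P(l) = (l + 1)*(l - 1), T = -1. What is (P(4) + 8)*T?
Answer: -23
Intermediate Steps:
P(l) = (1 + l)*(-1 + l)
(P(4) + 8)*T = ((-1 + 4²) + 8)*(-1) = ((-1 + 16) + 8)*(-1) = (15 + 8)*(-1) = 23*(-1) = -23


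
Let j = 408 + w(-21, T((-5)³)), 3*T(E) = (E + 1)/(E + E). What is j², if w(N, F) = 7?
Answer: 172225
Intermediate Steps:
T(E) = (1 + E)/(6*E) (T(E) = ((E + 1)/(E + E))/3 = ((1 + E)/((2*E)))/3 = ((1 + E)*(1/(2*E)))/3 = ((1 + E)/(2*E))/3 = (1 + E)/(6*E))
j = 415 (j = 408 + 7 = 415)
j² = 415² = 172225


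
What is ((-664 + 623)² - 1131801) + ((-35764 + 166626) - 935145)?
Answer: -1934403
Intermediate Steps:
((-664 + 623)² - 1131801) + ((-35764 + 166626) - 935145) = ((-41)² - 1131801) + (130862 - 935145) = (1681 - 1131801) - 804283 = -1130120 - 804283 = -1934403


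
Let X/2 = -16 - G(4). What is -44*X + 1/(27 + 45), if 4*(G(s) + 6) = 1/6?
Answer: 63625/72 ≈ 883.68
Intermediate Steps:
G(s) = -143/24 (G(s) = -6 + (¼)/6 = -6 + (¼)*(⅙) = -6 + 1/24 = -143/24)
X = -241/12 (X = 2*(-16 - 1*(-143/24)) = 2*(-16 + 143/24) = 2*(-241/24) = -241/12 ≈ -20.083)
-44*X + 1/(27 + 45) = -44*(-241/12) + 1/(27 + 45) = 2651/3 + 1/72 = 63625/72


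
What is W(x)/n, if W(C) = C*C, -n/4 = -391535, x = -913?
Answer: 833569/1566140 ≈ 0.53224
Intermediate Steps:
n = 1566140 (n = -4*(-391535) = 1566140)
W(C) = C²
W(x)/n = (-913)²/1566140 = 833569*(1/1566140) = 833569/1566140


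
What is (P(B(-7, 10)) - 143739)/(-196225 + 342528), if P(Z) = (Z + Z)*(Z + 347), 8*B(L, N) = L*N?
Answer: -1197267/1170424 ≈ -1.0229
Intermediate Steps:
B(L, N) = L*N/8 (B(L, N) = (L*N)/8 = L*N/8)
P(Z) = 2*Z*(347 + Z) (P(Z) = (2*Z)*(347 + Z) = 2*Z*(347 + Z))
(P(B(-7, 10)) - 143739)/(-196225 + 342528) = (2*((⅛)*(-7)*10)*(347 + (⅛)*(-7)*10) - 143739)/(-196225 + 342528) = (2*(-35/4)*(347 - 35/4) - 143739)/146303 = (2*(-35/4)*(1353/4) - 143739)*(1/146303) = (-47355/8 - 143739)*(1/146303) = -1197267/8*1/146303 = -1197267/1170424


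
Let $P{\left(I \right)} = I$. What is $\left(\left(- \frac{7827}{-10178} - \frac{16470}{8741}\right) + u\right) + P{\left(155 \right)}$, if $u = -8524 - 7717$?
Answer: $- \frac{1431204651081}{88965898} \approx -16087.0$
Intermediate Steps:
$u = -16241$ ($u = -8524 - 7717 = -16241$)
$\left(\left(- \frac{7827}{-10178} - \frac{16470}{8741}\right) + u\right) + P{\left(155 \right)} = \left(\left(- \frac{7827}{-10178} - \frac{16470}{8741}\right) - 16241\right) + 155 = \left(\left(\left(-7827\right) \left(- \frac{1}{10178}\right) - \frac{16470}{8741}\right) - 16241\right) + 155 = \left(\left(\frac{7827}{10178} - \frac{16470}{8741}\right) - 16241\right) + 155 = \left(- \frac{99215853}{88965898} - 16241\right) + 155 = - \frac{1444994365271}{88965898} + 155 = - \frac{1431204651081}{88965898}$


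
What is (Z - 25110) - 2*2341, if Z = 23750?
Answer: -6042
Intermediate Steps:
(Z - 25110) - 2*2341 = (23750 - 25110) - 2*2341 = -1360 - 4682 = -6042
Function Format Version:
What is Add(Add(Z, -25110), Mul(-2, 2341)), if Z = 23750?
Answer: -6042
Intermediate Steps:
Add(Add(Z, -25110), Mul(-2, 2341)) = Add(Add(23750, -25110), Mul(-2, 2341)) = Add(-1360, -4682) = -6042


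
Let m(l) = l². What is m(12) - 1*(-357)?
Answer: 501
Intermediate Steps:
m(12) - 1*(-357) = 12² - 1*(-357) = 144 + 357 = 501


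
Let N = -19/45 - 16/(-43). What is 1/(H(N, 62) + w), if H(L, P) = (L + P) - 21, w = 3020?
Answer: 1935/5922938 ≈ 0.00032670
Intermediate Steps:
N = -97/1935 (N = -19*1/45 - 16*(-1/43) = -19/45 + 16/43 = -97/1935 ≈ -0.050129)
H(L, P) = -21 + L + P
1/(H(N, 62) + w) = 1/((-21 - 97/1935 + 62) + 3020) = 1/(79238/1935 + 3020) = 1/(5922938/1935) = 1935/5922938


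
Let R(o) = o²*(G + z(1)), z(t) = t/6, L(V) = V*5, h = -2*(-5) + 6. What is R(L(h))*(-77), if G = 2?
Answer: -3203200/3 ≈ -1.0677e+6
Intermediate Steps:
h = 16 (h = 10 + 6 = 16)
L(V) = 5*V
z(t) = t/6 (z(t) = t*(⅙) = t/6)
R(o) = 13*o²/6 (R(o) = o²*(2 + (⅙)*1) = o²*(2 + ⅙) = o²*(13/6) = 13*o²/6)
R(L(h))*(-77) = (13*(5*16)²/6)*(-77) = ((13/6)*80²)*(-77) = ((13/6)*6400)*(-77) = (41600/3)*(-77) = -3203200/3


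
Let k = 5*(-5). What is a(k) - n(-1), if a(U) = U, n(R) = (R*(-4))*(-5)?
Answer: -5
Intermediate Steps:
k = -25
n(R) = 20*R (n(R) = -4*R*(-5) = 20*R)
a(k) - n(-1) = -25 - 20*(-1) = -25 - 1*(-20) = -25 + 20 = -5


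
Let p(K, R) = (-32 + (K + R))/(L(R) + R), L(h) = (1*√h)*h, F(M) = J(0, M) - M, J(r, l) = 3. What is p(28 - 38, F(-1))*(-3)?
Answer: 19/2 ≈ 9.5000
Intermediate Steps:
F(M) = 3 - M
L(h) = h^(3/2) (L(h) = √h*h = h^(3/2))
p(K, R) = (-32 + K + R)/(R + R^(3/2)) (p(K, R) = (-32 + (K + R))/(R^(3/2) + R) = (-32 + K + R)/(R + R^(3/2)))
p(28 - 38, F(-1))*(-3) = ((-32 + (28 - 38) + (3 - 1*(-1)))/((3 - 1*(-1)) + (3 - 1*(-1))^(3/2)))*(-3) = ((-32 - 10 + (3 + 1))/((3 + 1) + (3 + 1)^(3/2)))*(-3) = ((-32 - 10 + 4)/(4 + 4^(3/2)))*(-3) = (-38/(4 + 8))*(-3) = (-38/12)*(-3) = ((1/12)*(-38))*(-3) = -19/6*(-3) = 19/2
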